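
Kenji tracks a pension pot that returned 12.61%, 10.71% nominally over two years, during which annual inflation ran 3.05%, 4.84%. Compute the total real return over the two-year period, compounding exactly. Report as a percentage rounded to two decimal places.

Nominal growth factor = 1.1261 × 1.1071 = 1.246705
Price-level growth factor = 1.0305 × 1.0484 = 1.080376
Real growth factor = 1.246705 / 1.080376 = 1.153955
Total real return = 1.153955 − 1 → 15.40%.

15.40%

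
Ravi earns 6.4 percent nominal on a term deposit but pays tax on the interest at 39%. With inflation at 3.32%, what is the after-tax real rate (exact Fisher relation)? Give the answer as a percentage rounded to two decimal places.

After-tax nominal return = 6.4% × (1 − 0.39) = 3.9040%.
1 + r = 1.03904 / 1.03320 = 1.005652
After-tax real rate = 1.005652 − 1 → 0.57%.

0.57%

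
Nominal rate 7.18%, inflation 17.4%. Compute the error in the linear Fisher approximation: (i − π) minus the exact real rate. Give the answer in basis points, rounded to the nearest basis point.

Approximate: r ≈ 7.180% − 17.400% = -10.2200%
Exact: (1 + 0.0718)/(1 + 0.1740) − 1 = -8.7053%
Error = -10.2200% − (-8.7053%) = -1.5147% → -151 basis points.

-151 basis points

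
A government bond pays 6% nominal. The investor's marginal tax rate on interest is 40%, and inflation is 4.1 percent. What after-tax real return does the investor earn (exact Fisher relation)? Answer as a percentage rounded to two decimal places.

-0.48%

After-tax nominal return = 6% × (1 − 0.4) = 3.6000%.
1 + r = 1.03600 / 1.04100 = 0.995197
After-tax real rate = 0.995197 − 1 → -0.48%.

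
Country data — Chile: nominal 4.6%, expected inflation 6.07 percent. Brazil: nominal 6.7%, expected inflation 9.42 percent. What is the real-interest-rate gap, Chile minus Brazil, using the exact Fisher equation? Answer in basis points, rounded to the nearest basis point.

Chile: (1 + 0.0460)/(1 + 0.0607) − 1 = -1.3859%
Brazil: (1 + 0.0670)/(1 + 0.0942) − 1 = -2.4858%
Differential = -1.3859% − (-2.4858%) = 1.1000% → 110 basis points.

110 basis points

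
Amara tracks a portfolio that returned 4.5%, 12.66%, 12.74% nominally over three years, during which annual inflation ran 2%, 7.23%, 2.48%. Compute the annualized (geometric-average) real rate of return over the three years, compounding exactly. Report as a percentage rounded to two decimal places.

Compound the nominal returns: 1.0450 × 1.1266 × 1.1274 = 1.32728464.
Compound inflation: 1.0200 × 1.0723 × 1.0248 = 1.12087090.
Deflate: 1.32728464 / 1.12087090 = 1.18415478.
Annualized real rate = 1.18415478^(1/3) − 1 = 5.7961% → 5.80%.

5.80%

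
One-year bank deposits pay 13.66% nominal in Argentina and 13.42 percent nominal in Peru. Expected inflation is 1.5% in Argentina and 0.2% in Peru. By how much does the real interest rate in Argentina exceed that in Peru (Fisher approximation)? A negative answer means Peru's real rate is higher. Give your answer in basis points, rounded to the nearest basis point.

Argentina: 13.66% − 1.5% = 12.160%
Peru: 13.42% − 0.2% = 13.220%
Differential = -1.060% → -106 basis points.

-106 basis points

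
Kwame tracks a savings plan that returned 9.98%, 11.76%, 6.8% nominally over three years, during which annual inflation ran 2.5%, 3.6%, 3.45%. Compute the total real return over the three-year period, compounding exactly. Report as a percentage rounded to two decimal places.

Compound the nominal returns: 1.0998 × 1.1176 × 1.0680 = 1.312718.
Compound inflation: 1.0250 × 1.0360 × 1.0345 = 1.098536.
Deflate: 1.312718 / 1.098536 = 1.194971.
Total real return = 1.194971 − 1 → 19.50%.

19.50%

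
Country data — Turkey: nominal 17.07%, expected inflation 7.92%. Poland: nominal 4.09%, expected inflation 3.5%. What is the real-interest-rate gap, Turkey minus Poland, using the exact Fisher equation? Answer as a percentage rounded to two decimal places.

Turkey: (1 + 0.1707)/(1 + 0.0792) − 1 = 8.4785%
Poland: (1 + 0.0409)/(1 + 0.0350) − 1 = 0.5700%
Differential = 8.4785% − 0.5700% = 7.9085% → 7.91%.

7.91%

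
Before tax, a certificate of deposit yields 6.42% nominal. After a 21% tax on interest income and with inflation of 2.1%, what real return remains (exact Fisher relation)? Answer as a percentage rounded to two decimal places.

After-tax nominal return = 6.42% × (1 − 0.21) = 5.0718%.
1 + r = 1.050718 / 1.02100 = 1.029107
After-tax real rate = 1.029107 − 1 → 2.91%.

2.91%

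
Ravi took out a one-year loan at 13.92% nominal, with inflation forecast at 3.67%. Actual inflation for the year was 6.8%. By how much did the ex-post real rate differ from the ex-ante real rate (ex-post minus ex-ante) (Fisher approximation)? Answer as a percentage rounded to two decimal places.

-3.13%

Ex-ante: 13.92% − 3.67% = 10.250%
Ex-post: 13.92% − 6.8% = 7.120%
Difference (ex-post − ex-ante) = -3.1300% → -3.13%.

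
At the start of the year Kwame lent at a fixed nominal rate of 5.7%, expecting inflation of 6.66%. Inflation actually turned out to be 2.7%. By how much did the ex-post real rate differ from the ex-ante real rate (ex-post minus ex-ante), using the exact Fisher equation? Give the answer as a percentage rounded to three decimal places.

Ex-ante: (1 + 0.0570)/(1 + 0.0666) − 1 = -0.9001%
Ex-post: (1 + 0.0570)/(1 + 0.0270) − 1 = 2.9211%
Difference (ex-post − ex-ante) = 3.8212% → 3.821%.

3.821%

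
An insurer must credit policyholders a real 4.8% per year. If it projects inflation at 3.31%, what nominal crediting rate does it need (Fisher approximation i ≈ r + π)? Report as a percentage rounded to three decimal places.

8.110%

i ≈ r + π = 4.8% + 3.31% = 8.110%.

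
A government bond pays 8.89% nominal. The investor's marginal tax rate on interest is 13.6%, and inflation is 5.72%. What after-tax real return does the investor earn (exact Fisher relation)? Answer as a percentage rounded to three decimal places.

1.855%

After-tax nominal return = 8.89% × (1 − 0.136) = 7.68096%.
1 + r = 1.0768096 / 1.05720 = 1.018549
After-tax real rate = 1.018549 − 1 → 1.855%.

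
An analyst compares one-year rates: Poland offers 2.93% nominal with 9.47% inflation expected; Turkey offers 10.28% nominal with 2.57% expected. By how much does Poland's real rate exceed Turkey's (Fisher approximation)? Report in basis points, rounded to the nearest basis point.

-1425 basis points

Poland: 2.93% − 9.47% = -6.540%
Turkey: 10.28% − 2.57% = 7.710%
Differential = -14.250% → -1425 basis points.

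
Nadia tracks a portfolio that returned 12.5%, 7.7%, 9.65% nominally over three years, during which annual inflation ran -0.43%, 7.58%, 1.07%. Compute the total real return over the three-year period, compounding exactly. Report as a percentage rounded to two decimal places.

Nominal growth factor = 1.1250 × 1.0770 × 1.0965 = 1.328547
Price-level growth factor = 0.9957 × 1.0758 × 1.0107 = 1.082636
Real growth factor = 1.328547 / 1.082636 = 1.227141
Total real return = 1.227141 − 1 → 22.71%.

22.71%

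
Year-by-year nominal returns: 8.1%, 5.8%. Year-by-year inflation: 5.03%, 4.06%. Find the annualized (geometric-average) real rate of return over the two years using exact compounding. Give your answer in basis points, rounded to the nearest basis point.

Nominal growth factor = 1.0810 × 1.0580 = 1.14369800
Price-level growth factor = 1.0503 × 1.0406 = 1.09294218
Real growth factor = 1.14369800 / 1.09294218 = 1.04643962
Annualized real rate = 1.04643962^(1/2) − 1 = 2.2956% → 230 basis points.

230 basis points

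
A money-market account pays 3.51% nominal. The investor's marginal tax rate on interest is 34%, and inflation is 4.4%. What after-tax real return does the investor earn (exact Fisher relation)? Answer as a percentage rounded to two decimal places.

-2.00%

After-tax nominal return = 3.51% × (1 − 0.34) = 2.3166%.
1 + r = 1.023166 / 1.04400 = 0.980044
After-tax real rate = 0.980044 − 1 → -2.00%.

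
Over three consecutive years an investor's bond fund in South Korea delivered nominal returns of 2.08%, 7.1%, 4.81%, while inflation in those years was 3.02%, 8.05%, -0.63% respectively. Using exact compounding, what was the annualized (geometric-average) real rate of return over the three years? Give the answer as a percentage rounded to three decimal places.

1.184%

Compound the nominal returns: 1.0208 × 1.0710 × 1.0481 = 1.14586341.
Compound inflation: 1.0302 × 1.0805 × 0.9937 = 1.10611837.
Deflate: 1.14586341 / 1.10611837 = 1.03593200.
Annualized real rate = 1.03593200^(1/3) − 1 = 1.1837% → 1.184%.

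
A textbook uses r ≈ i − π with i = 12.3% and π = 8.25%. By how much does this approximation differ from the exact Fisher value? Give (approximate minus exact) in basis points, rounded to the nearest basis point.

31 basis points

Approximate: r ≈ 12.300% − 8.250% = 4.0500%
Exact: (1 + 0.1230)/(1 + 0.0825) − 1 = 3.7413%
Error = 4.0500% − 3.7413% = 0.3087% → 31 basis points.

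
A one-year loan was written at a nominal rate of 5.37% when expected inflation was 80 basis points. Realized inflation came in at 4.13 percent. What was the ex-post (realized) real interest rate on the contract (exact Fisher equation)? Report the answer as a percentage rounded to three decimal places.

1.191%

Ex-post: (1 + 0.0537)/(1 + 0.0413) − 1 = 1.1908%
So the realized real rate is 1.191%.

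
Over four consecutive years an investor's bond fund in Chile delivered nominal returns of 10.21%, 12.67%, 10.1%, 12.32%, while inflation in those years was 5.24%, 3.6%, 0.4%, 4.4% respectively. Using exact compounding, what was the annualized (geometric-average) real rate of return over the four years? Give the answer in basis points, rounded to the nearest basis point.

767 basis points

Compound the nominal returns: 1.1021 × 1.1267 × 1.1010 × 1.1232 = 1.535584467.
Compound inflation: 1.0524 × 1.0360 × 1.0040 × 1.0440 = 1.142812038.
Deflate: 1.535584467 / 1.142812038 = 1.343689440.
Annualized real rate = 1.343689440^(1/4) − 1 = 7.66504% → 767 basis points.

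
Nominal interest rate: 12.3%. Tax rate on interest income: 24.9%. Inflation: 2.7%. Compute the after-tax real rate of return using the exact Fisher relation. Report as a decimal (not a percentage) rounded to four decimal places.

0.0637

After-tax nominal return = 12.3% × (1 − 0.249) = 9.2373%.
1 + r = 1.092373 / 1.02700 = 1.063654
After-tax real rate = 1.063654 − 1 → 0.0637.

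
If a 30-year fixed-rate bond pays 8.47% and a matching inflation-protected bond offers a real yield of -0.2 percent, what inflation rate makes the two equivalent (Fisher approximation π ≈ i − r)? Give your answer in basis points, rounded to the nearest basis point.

867 basis points

π ≈ i − r = 8.47% − (-0.2%) → 867 basis points.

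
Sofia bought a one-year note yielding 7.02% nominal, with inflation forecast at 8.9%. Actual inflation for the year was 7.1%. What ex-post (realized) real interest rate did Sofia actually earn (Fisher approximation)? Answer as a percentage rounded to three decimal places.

-0.080%

Ex-post: 7.02% − 7.1% = -0.080%
So the realized real rate is -0.080%.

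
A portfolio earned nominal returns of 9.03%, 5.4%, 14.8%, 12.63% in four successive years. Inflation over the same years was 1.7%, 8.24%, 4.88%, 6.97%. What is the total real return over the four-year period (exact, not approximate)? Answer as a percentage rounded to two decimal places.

Compound the nominal returns: 1.0903 × 1.0540 × 1.1480 × 1.1263 = 1.485876.
Compound inflation: 1.0170 × 1.0824 × 1.0488 × 1.0697 = 1.234990.
Deflate: 1.485876 / 1.234990 = 1.203148.
Total real return = 1.203148 − 1 → 20.31%.

20.31%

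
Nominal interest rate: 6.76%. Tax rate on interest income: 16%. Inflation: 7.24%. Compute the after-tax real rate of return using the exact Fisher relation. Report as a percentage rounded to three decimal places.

-1.456%

After-tax nominal return = 6.76% × (1 − 0.16) = 5.6784%.
1 + r = 1.056784 / 1.07240 = 0.985438
After-tax real rate = 0.985438 − 1 → -1.456%.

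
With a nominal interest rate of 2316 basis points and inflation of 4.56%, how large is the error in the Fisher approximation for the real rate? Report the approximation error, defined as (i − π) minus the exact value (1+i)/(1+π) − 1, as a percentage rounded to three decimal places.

Approximate: r ≈ 23.160% − 4.560% = 18.6000%
Exact: (1 + 0.2316)/(1 + 0.0456) − 1 = 17.7888%
Error = 18.6000% − 17.7888% = 0.8112% → 0.811%.

0.811%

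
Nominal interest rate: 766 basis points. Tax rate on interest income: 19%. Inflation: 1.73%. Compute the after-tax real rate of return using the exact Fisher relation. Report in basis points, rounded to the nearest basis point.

440 basis points

After-tax nominal return = 7.66% × (1 − 0.19) = 6.2046%.
1 + r = 1.062046 / 1.01730 = 1.043985
After-tax real rate = 1.043985 − 1 → 440 basis points.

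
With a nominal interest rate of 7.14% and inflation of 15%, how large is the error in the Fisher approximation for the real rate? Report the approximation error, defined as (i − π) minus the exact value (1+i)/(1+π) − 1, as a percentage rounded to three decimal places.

-1.025%

Approximate: r ≈ 7.140% − 15.000% = -7.8600%
Exact: (1 + 0.0714)/(1 + 0.1500) − 1 = -6.8348%
Error = -7.8600% − (-6.8348%) = -1.0252% → -1.025%.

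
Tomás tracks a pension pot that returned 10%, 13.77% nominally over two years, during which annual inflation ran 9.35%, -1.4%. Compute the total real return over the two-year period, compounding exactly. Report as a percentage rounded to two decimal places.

16.07%

Nominal growth factor = 1.1000 × 1.1377 = 1.251470
Price-level growth factor = 1.0935 × 0.9860 = 1.078191
Real growth factor = 1.251470 / 1.078191 = 1.160713
Total real return = 1.160713 − 1 → 16.07%.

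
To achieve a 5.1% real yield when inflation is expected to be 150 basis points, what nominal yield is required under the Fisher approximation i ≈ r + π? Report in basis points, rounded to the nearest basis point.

i ≈ r + π = 5.1% + 1.5% = 660 basis points.

660 basis points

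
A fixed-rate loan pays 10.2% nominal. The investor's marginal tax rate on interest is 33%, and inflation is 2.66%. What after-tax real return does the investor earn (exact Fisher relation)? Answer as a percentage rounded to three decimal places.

After-tax nominal return = 10.2% × (1 − 0.33) = 6.8340%.
1 + r = 1.06834 / 1.02660 = 1.040658
After-tax real rate = 1.040658 − 1 → 4.066%.

4.066%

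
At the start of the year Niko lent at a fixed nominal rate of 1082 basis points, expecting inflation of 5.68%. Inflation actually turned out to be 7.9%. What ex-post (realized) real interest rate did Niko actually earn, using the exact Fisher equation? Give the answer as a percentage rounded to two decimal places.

Ex-post: (1 + 0.1082)/(1 + 0.0790) − 1 = 2.7062%
So the realized real rate is 2.71%.

2.71%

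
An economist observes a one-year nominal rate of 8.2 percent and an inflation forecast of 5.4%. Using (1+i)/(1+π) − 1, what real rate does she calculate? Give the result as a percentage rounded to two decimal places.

1 + r = 1.08200 / 1.05400 = 1.026565
r = 1.026565 − 1 = 2.6565%, i.e. 2.66%.

2.66%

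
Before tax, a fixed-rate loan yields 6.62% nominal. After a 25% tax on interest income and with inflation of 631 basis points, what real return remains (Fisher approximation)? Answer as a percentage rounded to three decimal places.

After-tax nominal return = 6.62% × (1 − 0.25) = 4.9650%.
r ≈ 4.9650% − 6.31% → -1.345%.

-1.345%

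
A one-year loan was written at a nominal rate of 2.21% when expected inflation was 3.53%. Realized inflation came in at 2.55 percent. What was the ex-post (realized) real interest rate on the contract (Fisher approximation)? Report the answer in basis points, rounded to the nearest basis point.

-34 basis points

Ex-post: 2.21% − 2.55% = -0.340%
So the realized real rate is -34 basis points.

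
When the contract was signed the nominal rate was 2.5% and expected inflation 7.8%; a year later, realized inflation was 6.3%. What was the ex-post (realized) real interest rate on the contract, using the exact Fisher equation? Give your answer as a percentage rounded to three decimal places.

-3.575%

Ex-post: (1 + 0.0250)/(1 + 0.0630) − 1 = -3.5748%
So the realized real rate is -3.575%.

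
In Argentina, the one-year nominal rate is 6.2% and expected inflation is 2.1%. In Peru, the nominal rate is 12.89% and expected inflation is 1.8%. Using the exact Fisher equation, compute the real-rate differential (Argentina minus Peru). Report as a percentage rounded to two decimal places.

-6.88%

Argentina: (1 + 0.0620)/(1 + 0.0210) − 1 = 4.0157%
Peru: (1 + 0.1289)/(1 + 0.0180) − 1 = 10.8939%
Differential = 4.0157% − 10.8939% = -6.8782% → -6.88%.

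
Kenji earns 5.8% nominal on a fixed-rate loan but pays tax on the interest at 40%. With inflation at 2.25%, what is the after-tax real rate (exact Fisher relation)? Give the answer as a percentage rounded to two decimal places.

After-tax nominal return = 5.8% × (1 − 0.4) = 3.4800%.
1 + r = 1.03480 / 1.02250 = 1.012029
After-tax real rate = 1.012029 − 1 → 1.20%.

1.20%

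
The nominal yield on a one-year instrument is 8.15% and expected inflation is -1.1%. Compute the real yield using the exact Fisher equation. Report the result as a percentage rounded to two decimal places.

1 + r = 1.08150 / 0.98900 = 1.093529
r = 1.093529 − 1 = 9.3529%, i.e. 9.35%.

9.35%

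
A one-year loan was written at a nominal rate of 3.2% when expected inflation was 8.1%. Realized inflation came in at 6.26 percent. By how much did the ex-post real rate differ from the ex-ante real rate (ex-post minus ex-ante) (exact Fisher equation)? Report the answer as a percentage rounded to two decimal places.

1.65%

Ex-ante: (1 + 0.0320)/(1 + 0.0810) − 1 = -4.5328%
Ex-post: (1 + 0.0320)/(1 + 0.0626) − 1 = -2.8797%
Difference (ex-post − ex-ante) = 1.6531% → 1.65%.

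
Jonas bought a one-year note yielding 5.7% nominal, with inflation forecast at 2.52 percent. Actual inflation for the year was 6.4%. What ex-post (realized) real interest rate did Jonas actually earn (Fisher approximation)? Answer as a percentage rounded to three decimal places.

-0.700%

Ex-post: 5.7% − 6.4% = -0.700%
So the realized real rate is -0.700%.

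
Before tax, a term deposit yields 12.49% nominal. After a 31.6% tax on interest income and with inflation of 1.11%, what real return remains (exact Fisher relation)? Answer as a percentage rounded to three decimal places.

After-tax nominal return = 12.49% × (1 − 0.316) = 8.54316%.
1 + r = 1.0854316 / 1.01110 = 1.073516
After-tax real rate = 1.073516 − 1 → 7.352%.

7.352%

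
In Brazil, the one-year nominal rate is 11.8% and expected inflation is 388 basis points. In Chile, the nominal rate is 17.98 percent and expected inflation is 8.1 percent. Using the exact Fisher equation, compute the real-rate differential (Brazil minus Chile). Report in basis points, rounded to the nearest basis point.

-152 basis points

Brazil: (1 + 0.1180)/(1 + 0.0388) − 1 = 7.6242%
Chile: (1 + 0.1798)/(1 + 0.0810) − 1 = 9.1397%
Differential = 7.6242% − 9.1397% = -1.5155% → -152 basis points.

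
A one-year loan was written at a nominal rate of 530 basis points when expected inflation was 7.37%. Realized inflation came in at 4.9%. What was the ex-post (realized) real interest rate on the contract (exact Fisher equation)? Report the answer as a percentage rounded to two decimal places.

Ex-post: (1 + 0.0530)/(1 + 0.0490) − 1 = 0.3813%
So the realized real rate is 0.38%.

0.38%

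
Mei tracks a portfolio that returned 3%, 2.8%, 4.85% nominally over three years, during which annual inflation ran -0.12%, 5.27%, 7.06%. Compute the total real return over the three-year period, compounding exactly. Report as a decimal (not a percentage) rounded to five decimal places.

-0.01375

Compound the nominal returns: 1.0300 × 1.0280 × 1.0485 = 1.110194.
Compound inflation: 0.9988 × 1.0527 × 1.0706 = 1.125668.
Deflate: 1.110194 / 1.125668 = 0.986253.
Total real return = 0.986253 − 1 → -0.01375.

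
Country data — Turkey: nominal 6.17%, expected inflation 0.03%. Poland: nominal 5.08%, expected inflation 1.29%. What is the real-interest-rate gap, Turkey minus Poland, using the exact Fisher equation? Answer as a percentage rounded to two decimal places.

Turkey: (1 + 0.0617)/(1 + 0.0003) − 1 = 6.1382%
Poland: (1 + 0.0508)/(1 + 0.0129) − 1 = 3.7417%
Differential = 6.1382% − 3.7417% = 2.3964% → 2.40%.

2.40%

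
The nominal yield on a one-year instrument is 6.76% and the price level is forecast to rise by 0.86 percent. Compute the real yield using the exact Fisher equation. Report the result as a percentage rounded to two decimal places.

5.85%

By the Fisher identity, 1 + r = (1 + i)/(1 + π).
1 + r = 1.06760 / 1.00860 = 1.058497
r = 1.058497 − 1 = 5.8497%, i.e. 5.85%.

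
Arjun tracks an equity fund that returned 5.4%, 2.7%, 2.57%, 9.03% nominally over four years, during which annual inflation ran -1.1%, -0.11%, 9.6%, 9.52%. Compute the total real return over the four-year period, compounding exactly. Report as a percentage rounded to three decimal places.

2.083%

Compound the nominal returns: 1.0540 × 1.0270 × 1.0257 × 1.0903 = 1.210535.
Compound inflation: 0.9890 × 0.9989 × 1.0960 × 1.0952 = 1.185830.
Deflate: 1.210535 / 1.185830 = 1.020834.
Total real return = 1.020834 − 1 → 2.083%.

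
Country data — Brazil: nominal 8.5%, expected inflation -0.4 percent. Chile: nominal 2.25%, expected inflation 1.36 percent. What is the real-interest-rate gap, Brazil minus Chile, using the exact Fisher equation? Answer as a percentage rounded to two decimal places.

Brazil: (1 + 0.0850)/(1 − 0.0040) − 1 = 8.9357%
Chile: (1 + 0.0225)/(1 + 0.0136) − 1 = 0.8781%
Differential = 8.9357% − 0.8781% = 8.0577% → 8.06%.

8.06%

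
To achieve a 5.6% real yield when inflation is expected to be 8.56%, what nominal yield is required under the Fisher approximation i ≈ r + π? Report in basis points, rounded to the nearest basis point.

i ≈ r + π = 5.6% + 8.56% = 1416 basis points.

1416 basis points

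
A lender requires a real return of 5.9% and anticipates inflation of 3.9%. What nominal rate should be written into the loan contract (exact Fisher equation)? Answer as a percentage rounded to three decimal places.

(1 + i) = (1 + r)(1 + π) = 1.05900 × 1.03900 = 1.100301
i = 1.100301 − 1, so the required nominal rate is 10.030%.

10.030%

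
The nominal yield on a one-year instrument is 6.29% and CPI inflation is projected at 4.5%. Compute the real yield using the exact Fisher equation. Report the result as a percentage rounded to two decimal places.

1.71%

1 + r = 1.06290 / 1.04500 = 1.017129
r = 1.017129 − 1 = 1.7129%, i.e. 1.71%.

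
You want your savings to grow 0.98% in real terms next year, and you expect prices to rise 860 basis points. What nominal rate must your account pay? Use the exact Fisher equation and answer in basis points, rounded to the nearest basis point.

966 basis points

(1 + i) = (1 + r)(1 + π) = 1.00980 × 1.08600 = 1.0966428
i = 1.0966428 − 1, so the required nominal rate is 966 basis points.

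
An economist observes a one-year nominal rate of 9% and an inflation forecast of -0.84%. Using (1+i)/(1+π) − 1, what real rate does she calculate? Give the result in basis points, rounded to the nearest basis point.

992 basis points

By the Fisher relation, 1 + r = (1 + i)/(1 + π).
1 + r = 1.09000 / 0.99160 = 1.099234
r = 1.099234 − 1 = 9.9234%, i.e. 992 basis points.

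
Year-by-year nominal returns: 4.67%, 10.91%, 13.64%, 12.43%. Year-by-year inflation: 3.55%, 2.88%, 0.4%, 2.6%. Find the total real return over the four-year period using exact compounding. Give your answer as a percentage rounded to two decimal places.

Nominal growth factor = 1.0467 × 1.1091 × 1.1364 × 1.1243 = 1.483223
Price-level growth factor = 1.0355 × 1.0288 × 1.0040 × 1.0260 = 1.097393
Real growth factor = 1.483223 / 1.097393 = 1.351588
Total real return = 1.351588 − 1 → 35.16%.

35.16%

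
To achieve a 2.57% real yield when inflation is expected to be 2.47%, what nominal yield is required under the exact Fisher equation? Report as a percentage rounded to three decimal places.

5.103%

(1 + i) = (1 + r)(1 + π) = 1.02570 × 1.02470 = 1.05103479
i = 1.05103479 − 1, so the required nominal rate is 5.103%.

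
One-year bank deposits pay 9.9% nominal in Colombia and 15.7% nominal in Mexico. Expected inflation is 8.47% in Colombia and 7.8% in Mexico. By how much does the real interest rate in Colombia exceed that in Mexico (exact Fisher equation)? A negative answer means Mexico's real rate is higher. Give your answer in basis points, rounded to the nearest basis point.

-601 basis points

Colombia: (1 + 0.0990)/(1 + 0.0847) − 1 = 1.3183%
Mexico: (1 + 0.1570)/(1 + 0.0780) − 1 = 7.3284%
Differential = 1.3183% − 7.3284% = -6.0100% → -601 basis points.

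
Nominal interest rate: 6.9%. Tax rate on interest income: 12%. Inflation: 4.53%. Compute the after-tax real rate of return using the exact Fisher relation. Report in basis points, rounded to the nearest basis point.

148 basis points

After-tax nominal return = 6.9% × (1 − 0.12) = 6.0720%.
1 + r = 1.06072 / 1.04530 = 1.014752
After-tax real rate = 1.014752 − 1 → 148 basis points.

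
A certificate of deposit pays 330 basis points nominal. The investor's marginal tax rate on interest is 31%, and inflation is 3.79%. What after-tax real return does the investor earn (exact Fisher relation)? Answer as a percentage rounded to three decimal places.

-1.458%

After-tax nominal return = 3.3% × (1 − 0.31) = 2.2770%.
1 + r = 1.02277 / 1.03790 = 0.985422
After-tax real rate = 0.985422 − 1 → -1.458%.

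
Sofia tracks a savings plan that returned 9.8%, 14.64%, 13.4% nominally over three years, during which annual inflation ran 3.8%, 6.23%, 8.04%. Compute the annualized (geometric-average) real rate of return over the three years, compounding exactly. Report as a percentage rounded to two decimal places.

6.21%

Nominal growth factor = 1.0980 × 1.1464 × 1.1340 = 1.42741932
Price-level growth factor = 1.0380 × 1.0623 × 1.0804 = 1.19132186
Real growth factor = 1.42741932 / 1.19132186 = 1.19818109
Annualized real rate = 1.19818109^(1/3) − 1 = 6.2121% → 6.21%.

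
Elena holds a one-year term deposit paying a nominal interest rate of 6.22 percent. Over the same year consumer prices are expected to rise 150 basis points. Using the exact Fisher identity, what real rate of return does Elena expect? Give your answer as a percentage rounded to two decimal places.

4.65%

By the Fisher identity, 1 + r = (1 + i)/(1 + π).
1 + r = 1.06220 / 1.01500 = 1.046502
r = 1.046502 − 1 = 4.6502%, i.e. 4.65%.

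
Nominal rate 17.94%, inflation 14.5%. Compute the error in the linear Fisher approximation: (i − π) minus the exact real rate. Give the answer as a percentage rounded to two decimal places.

0.44%

Approximate: r ≈ 17.940% − 14.500% = 3.4400%
Exact: (1 + 0.1794)/(1 + 0.1450) − 1 = 3.0044%
Error = 3.4400% − 3.0044% = 0.4356% → 0.44%.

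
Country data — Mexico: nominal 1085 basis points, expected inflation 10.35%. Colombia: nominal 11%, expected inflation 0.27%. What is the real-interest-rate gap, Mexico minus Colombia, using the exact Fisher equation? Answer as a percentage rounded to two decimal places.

-10.25%

Mexico: (1 + 0.1085)/(1 + 0.1035) − 1 = 0.4531%
Colombia: (1 + 0.1100)/(1 + 0.0027) − 1 = 10.7011%
Differential = 0.4531% − 10.7011% = -10.2480% → -10.25%.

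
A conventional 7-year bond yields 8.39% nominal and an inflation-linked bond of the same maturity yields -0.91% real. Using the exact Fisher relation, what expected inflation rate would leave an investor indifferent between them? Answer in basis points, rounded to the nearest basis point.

939 basis points

(1 + π) = (1 + i)/(1 + r) = 1.08390 / 0.99090 = 1.093854
Break-even inflation = 1.093854 − 1 → 939 basis points.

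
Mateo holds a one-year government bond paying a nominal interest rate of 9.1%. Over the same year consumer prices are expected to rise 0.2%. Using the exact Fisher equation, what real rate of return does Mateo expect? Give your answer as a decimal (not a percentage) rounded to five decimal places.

0.08882

By the Fisher equation, 1 + r = (1 + i)/(1 + π).
1 + r = 1.09100 / 1.00200 = 1.088822
r = 1.088822 − 1 = 8.8822%, i.e. 0.08882.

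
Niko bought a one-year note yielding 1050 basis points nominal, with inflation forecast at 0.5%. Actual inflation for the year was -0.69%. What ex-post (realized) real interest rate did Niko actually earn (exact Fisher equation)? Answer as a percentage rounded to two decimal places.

Ex-post: (1 + 0.1050)/(1 − 0.0069) − 1 = 11.2677%
So the realized real rate is 11.27%.

11.27%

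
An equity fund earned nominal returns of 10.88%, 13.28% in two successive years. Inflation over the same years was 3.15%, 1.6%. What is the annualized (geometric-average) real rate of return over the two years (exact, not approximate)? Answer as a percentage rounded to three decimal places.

9.477%

Compound the nominal returns: 1.1088 × 1.1328 = 1.25604864.
Compound inflation: 1.0315 × 1.0160 = 1.04800400.
Deflate: 1.25604864 / 1.04800400 = 1.19851512.
Annualized real rate = 1.19851512^(1/2) − 1 = 9.4767% → 9.477%.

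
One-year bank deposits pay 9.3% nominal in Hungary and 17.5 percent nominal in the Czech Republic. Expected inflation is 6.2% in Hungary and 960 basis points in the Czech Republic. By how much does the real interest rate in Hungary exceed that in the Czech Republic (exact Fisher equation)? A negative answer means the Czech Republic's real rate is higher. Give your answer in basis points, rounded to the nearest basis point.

Hungary: (1 + 0.0930)/(1 + 0.0620) − 1 = 2.9190%
The Czech Republic: (1 + 0.1750)/(1 + 0.0960) − 1 = 7.2080%
Differential = 2.9190% − 7.2080% = -4.2890% → -429 basis points.

-429 basis points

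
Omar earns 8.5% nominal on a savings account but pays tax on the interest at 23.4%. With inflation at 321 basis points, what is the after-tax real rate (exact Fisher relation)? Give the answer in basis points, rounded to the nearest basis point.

After-tax nominal return = 8.5% × (1 − 0.234) = 6.5110%.
1 + r = 1.06511 / 1.03210 = 1.031983
After-tax real rate = 1.031983 − 1 → 320 basis points.

320 basis points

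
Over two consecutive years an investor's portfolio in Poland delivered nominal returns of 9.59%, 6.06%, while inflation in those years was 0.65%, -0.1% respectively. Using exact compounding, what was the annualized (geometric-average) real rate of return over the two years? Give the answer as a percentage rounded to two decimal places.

Nominal growth factor = 1.0959 × 1.0606 = 1.16231154
Price-level growth factor = 1.0065 × 0.9990 = 1.00549350
Real growth factor = 1.16231154 / 1.00549350 = 1.15596127
Annualized real rate = 1.15596127^(1/2) − 1 = 7.5156% → 7.52%.

7.52%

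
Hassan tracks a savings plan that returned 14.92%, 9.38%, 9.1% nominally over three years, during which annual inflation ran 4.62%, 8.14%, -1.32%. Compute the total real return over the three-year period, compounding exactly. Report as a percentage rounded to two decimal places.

22.84%

Nominal growth factor = 1.1492 × 1.0938 × 1.0910 = 1.371382
Price-level growth factor = 1.0462 × 1.0814 × 0.9868 = 1.116427
Real growth factor = 1.371382 / 1.116427 = 1.228367
Total real return = 1.228367 − 1 → 22.84%.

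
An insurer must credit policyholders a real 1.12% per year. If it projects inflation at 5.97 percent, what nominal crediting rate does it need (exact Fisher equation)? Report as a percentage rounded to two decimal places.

(1 + i) = (1 + r)(1 + π) = 1.01120 × 1.05970 = 1.07156864
i = 1.07156864 − 1, so the required nominal rate is 7.16%.

7.16%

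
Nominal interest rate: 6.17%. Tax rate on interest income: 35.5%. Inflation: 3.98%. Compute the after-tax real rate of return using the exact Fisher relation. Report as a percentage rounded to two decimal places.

0.00%

After-tax nominal return = 6.17% × (1 − 0.355) = 3.97965%.
1 + r = 1.0397965 / 1.03980 = 0.999997
After-tax real rate = 0.999997 − 1 → 0.00%.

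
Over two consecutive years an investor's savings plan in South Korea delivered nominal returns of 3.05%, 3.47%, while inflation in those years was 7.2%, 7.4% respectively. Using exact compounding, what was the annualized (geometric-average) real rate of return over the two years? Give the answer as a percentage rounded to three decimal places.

-3.765%

Compound the nominal returns: 1.0305 × 1.0347 = 1.06625835.
Compound inflation: 1.0720 × 1.0740 = 1.15132800.
Deflate: 1.06625835 / 1.15132800 = 0.92611172.
Annualized real rate = 0.92611172^(1/2) − 1 = -3.7653% → -3.765%.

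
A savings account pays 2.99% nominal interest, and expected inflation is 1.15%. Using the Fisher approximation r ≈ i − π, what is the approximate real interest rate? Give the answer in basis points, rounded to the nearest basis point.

184 basis points

r ≈ i − π = 2.99% − 1.15% = 184 basis points.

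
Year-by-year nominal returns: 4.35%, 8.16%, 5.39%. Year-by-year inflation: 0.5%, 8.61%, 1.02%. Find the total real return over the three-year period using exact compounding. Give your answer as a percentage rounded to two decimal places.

Nominal growth factor = 1.0435 × 1.0816 × 1.0539 = 1.189484
Price-level growth factor = 1.0050 × 1.0861 × 1.0102 = 1.102664
Real growth factor = 1.189484 / 1.102664 = 1.078736
Total real return = 1.078736 − 1 → 7.87%.

7.87%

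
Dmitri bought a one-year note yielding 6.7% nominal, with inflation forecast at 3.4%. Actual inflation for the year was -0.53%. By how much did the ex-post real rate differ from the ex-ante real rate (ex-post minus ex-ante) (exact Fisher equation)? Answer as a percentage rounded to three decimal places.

4.077%

Ex-ante: (1 + 0.0670)/(1 + 0.0340) − 1 = 3.1915%
Ex-post: (1 + 0.0670)/(1 − 0.0053) − 1 = 7.2685%
Difference (ex-post − ex-ante) = 4.0770% → 4.077%.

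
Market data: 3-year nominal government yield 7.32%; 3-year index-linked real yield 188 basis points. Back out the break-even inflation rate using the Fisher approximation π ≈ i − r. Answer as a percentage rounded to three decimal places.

5.440%

π ≈ i − r = 7.32% − 1.88% → 5.440%.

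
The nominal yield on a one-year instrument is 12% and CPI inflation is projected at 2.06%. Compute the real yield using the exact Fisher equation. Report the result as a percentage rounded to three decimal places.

9.739%

By the Fisher identity, 1 + r = (1 + i)/(1 + π).
1 + r = 1.12000 / 1.02060 = 1.097394
r = 1.097394 − 1 = 9.7394%, i.e. 9.739%.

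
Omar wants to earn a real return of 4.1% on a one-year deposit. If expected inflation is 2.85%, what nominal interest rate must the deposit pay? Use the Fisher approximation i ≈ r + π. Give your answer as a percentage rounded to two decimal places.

i ≈ r + π = 4.1% + 2.85% = 6.95%.

6.95%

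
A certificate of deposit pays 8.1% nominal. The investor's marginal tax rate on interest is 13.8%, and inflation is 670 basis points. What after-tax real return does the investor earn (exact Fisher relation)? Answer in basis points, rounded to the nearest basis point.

After-tax nominal return = 8.1% × (1 − 0.138) = 6.9822%.
1 + r = 1.069822 / 1.06700 = 1.002645
After-tax real rate = 1.002645 − 1 → 26 basis points.

26 basis points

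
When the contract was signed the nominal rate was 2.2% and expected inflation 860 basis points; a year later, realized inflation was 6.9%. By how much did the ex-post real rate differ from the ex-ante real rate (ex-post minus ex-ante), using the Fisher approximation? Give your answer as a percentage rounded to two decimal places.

1.70%

Ex-ante: 2.2% − 8.6% = -6.400%
Ex-post: 2.2% − 6.9% = -4.700%
Difference (ex-post − ex-ante) = 1.7000% → 1.70%.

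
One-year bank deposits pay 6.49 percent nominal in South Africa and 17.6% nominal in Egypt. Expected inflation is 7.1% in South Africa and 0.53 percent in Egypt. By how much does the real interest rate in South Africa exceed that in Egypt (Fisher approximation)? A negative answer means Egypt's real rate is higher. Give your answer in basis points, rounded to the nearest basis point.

-1768 basis points

South Africa: 6.49% − 7.1% = -0.610%
Egypt: 17.6% − 0.53% = 17.070%
Differential = -17.680% → -1768 basis points.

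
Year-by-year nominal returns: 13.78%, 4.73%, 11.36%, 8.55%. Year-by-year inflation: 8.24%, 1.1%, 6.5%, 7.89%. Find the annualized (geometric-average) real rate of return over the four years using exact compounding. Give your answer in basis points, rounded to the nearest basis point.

Compound the nominal returns: 1.1378 × 1.0473 × 1.1136 × 1.0855 = 1.44044302.
Compound inflation: 1.0824 × 1.0110 × 1.0650 × 1.0789 = 1.25738924.
Deflate: 1.44044302 / 1.25738924 = 1.14558243.
Annualized real rate = 1.14558243^(1/4) − 1 = 3.4562% → 346 basis points.

346 basis points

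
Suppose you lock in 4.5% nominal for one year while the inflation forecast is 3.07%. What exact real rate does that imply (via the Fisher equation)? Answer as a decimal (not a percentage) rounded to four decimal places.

1 + r = 1.04500 / 1.03070 = 1.013874
r = 1.013874 − 1 = 1.3874%, i.e. 0.0139.

0.0139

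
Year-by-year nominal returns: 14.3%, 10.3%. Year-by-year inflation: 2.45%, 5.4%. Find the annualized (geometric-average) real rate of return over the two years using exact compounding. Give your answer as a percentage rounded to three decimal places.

Nominal growth factor = 1.1430 × 1.1030 = 1.26072900
Price-level growth factor = 1.0245 × 1.0540 = 1.07982300
Real growth factor = 1.26072900 / 1.07982300 = 1.16753301
Annualized real rate = 1.16753301^(1/2) − 1 = 8.0524% → 8.052%.

8.052%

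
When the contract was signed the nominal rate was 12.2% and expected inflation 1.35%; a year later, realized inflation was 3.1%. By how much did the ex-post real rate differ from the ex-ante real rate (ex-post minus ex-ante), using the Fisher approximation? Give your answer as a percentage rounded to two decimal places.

-1.75%

Ex-ante: 12.2% − 1.35% = 10.850%
Ex-post: 12.2% − 3.1% = 9.100%
Difference (ex-post − ex-ante) = -1.7500% → -1.75%.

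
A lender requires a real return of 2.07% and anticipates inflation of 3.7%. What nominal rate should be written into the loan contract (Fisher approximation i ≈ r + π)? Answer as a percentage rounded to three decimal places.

i ≈ r + π = 2.07% + 3.7% = 5.770%.

5.770%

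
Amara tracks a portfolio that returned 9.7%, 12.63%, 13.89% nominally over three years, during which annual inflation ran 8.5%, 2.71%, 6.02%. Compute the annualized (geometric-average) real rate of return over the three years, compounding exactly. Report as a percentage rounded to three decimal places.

6.000%

Nominal growth factor = 1.0970 × 1.1263 × 1.1389 = 1.40716915
Price-level growth factor = 1.0850 × 1.0271 × 1.0602 = 1.18149059
Real growth factor = 1.40716915 / 1.18149059 = 1.19101173
Annualized real rate = 1.19101173^(1/3) − 1 = 5.9999% → 6.000%.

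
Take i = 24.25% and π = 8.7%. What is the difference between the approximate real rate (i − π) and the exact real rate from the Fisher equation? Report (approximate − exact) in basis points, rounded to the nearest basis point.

124 basis points

Approximate: r ≈ 24.250% − 8.700% = 15.5500%
Exact: (1 + 0.2425)/(1 + 0.0870) − 1 = 14.3054%
Error = 15.5500% − 14.3054% = 1.2446% → 124 basis points.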